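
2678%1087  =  504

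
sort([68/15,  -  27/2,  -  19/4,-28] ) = [-28, - 27/2, - 19/4,68/15]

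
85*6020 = 511700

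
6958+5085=12043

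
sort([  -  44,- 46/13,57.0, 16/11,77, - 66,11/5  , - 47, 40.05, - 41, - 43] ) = [ - 66,  -  47, - 44,  -  43,- 41, - 46/13,16/11, 11/5,40.05 , 57.0, 77] 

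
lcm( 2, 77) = 154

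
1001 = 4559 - 3558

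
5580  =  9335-3755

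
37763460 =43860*861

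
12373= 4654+7719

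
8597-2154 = 6443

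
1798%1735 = 63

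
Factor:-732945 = -3^1 * 5^1 * 131^1 * 373^1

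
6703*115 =770845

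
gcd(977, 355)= 1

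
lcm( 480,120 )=480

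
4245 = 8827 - 4582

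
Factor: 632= 2^3*79^1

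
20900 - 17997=2903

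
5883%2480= 923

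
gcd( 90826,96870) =2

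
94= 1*94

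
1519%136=23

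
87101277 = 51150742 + 35950535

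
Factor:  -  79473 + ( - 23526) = -102999  =  - 3^1 *13^1*19^1* 139^1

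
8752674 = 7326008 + 1426666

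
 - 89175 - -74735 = - 14440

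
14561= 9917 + 4644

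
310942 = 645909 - 334967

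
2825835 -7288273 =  - 4462438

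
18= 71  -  53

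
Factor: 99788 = 2^2*13^1*19^1*101^1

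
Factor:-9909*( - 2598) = 2^1*3^4*367^1 * 433^1 = 25743582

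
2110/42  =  50 + 5/21 = 50.24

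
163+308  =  471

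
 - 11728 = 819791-831519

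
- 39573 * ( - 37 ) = 1464201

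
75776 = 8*9472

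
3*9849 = 29547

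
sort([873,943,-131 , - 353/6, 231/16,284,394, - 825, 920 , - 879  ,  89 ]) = [- 879, - 825, -131,-353/6,231/16,89, 284,394,873,  920,943 ] 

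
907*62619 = 56795433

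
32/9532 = 8/2383 = 0.00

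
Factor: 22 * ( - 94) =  - 2068 = -2^2*11^1*47^1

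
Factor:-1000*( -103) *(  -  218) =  - 22454000 = -2^4 * 5^3*103^1 * 109^1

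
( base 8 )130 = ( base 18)4G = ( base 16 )58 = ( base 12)74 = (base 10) 88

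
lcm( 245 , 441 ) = 2205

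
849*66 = 56034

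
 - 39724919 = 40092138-79817057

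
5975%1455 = 155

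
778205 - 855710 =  - 77505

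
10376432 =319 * 32528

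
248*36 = 8928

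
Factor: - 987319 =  - 31^1*31849^1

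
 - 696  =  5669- 6365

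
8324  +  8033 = 16357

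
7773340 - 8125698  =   - 352358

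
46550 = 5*9310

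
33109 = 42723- 9614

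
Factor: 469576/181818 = 2^2 * 3^( - 3 )*7^(  -  1)*13^ (  -  1 )*37^(-1)*79^1*743^1= 234788/90909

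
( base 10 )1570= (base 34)1c6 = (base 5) 22240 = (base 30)1MA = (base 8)3042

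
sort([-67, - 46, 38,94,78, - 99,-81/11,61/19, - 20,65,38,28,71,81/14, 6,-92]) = [ - 99, - 92, - 67,-46 , -20,-81/11 , 61/19 , 81/14,6,28,  38,38,65, 71,78, 94]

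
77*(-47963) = - 3693151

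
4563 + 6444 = 11007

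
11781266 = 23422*503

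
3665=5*733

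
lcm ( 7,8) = 56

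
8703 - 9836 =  - 1133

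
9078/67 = 135 + 33/67 = 135.49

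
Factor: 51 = 3^1*17^1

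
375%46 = 7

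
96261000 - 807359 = 95453641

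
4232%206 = 112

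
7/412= 7/412= 0.02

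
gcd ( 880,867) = 1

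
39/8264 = 39/8264  =  0.00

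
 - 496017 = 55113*( - 9 ) 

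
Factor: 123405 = 3^1*5^1*19^1 * 433^1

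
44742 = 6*7457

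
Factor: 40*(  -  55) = -2^3 *5^2*11^1 = -2200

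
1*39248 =39248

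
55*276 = 15180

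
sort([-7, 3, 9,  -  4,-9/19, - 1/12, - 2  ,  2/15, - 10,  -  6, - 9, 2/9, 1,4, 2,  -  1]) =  [ - 10, - 9,  -  7 ,  -  6,  -  4, - 2,  -  1, - 9/19,-1/12, 2/15 , 2/9 , 1 , 2,3, 4, 9 ]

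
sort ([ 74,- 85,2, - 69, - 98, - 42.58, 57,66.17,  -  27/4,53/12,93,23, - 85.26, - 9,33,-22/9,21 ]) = [-98 ,-85.26, - 85,-69, - 42.58, - 9 , -27/4, - 22/9,  2, 53/12,21, 23,33,57, 66.17, 74,93]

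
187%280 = 187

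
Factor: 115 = 5^1*23^1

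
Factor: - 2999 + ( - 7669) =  - 10668= -  2^2*3^1* 7^1*127^1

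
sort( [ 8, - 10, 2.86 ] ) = [  -  10, 2.86,8 ]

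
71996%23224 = 2324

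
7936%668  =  588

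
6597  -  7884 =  - 1287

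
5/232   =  5/232 = 0.02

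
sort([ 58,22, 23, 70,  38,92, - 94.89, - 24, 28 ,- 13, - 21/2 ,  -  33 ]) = [-94.89, -33, - 24 ,  -  13, - 21/2, 22,23, 28,38,58,70,  92 ]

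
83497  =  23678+59819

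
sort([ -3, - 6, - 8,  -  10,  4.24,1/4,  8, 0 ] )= [ - 10,-8,-6, - 3, 0,1/4,4.24, 8] 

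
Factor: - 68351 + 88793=20442  =  2^1 * 3^1 * 3407^1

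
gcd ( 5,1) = 1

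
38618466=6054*6379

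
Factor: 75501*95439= 3^3 * 29^1*1097^1*8389^1 = 7205739939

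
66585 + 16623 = 83208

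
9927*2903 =28818081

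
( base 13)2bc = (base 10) 493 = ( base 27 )i7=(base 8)755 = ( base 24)kd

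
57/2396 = 57/2396 = 0.02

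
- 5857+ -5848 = -11705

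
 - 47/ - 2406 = 47/2406 = 0.02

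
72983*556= 40578548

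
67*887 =59429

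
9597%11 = 5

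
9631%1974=1735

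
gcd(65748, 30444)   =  12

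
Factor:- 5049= - 3^3*11^1*17^1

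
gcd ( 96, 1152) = 96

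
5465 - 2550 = 2915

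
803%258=29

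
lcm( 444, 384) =14208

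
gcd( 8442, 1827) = 63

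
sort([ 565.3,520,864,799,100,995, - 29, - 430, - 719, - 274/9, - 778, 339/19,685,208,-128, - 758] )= [  -  778, - 758, - 719, - 430, - 128, - 274/9, - 29, 339/19,  100,208, 520,565.3, 685,799, 864,  995 ] 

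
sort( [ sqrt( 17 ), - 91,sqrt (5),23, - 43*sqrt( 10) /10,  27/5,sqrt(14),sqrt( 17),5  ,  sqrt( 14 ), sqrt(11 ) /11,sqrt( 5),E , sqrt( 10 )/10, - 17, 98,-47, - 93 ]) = [  -  93, - 91,-47, - 17, - 43*sqrt(10) /10,sqrt( 11) /11,sqrt(10) /10,sqrt( 5),sqrt (5),E, sqrt(14 ),sqrt( 14 ),sqrt(17),sqrt( 17),5,27/5,23,98 ] 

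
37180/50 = 3718/5 = 743.60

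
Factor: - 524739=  - 3^1*17^1*10289^1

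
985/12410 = 197/2482 = 0.08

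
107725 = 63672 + 44053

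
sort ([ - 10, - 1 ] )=[ - 10, - 1 ] 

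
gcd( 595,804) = 1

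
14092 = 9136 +4956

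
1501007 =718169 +782838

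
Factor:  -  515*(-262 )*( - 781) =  - 105380330 = - 2^1*5^1*11^1*71^1*103^1*131^1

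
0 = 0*946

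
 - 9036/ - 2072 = 2259/518 = 4.36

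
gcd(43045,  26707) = 1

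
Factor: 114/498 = 19^1*83^( - 1) =19/83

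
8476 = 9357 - 881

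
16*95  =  1520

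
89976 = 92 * 978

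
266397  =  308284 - 41887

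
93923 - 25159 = 68764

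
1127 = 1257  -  130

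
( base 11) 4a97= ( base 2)1100111110000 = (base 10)6640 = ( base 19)I79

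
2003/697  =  2 + 609/697  =  2.87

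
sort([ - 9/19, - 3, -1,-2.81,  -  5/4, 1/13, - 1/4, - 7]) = [- 7,-3, - 2.81, - 5/4,-1,-9/19, - 1/4, 1/13] 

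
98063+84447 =182510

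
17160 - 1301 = 15859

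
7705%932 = 249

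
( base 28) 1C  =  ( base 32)18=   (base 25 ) 1F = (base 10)40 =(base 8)50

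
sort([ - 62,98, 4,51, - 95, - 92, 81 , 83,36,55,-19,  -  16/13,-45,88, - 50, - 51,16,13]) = [ - 95,-92, - 62, - 51, - 50 , - 45, - 19  , - 16/13,4,13,16,36,51,55,81,83,88, 98]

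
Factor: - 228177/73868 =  - 2^(-2 )*3^6 * 59^(-1) = - 729/236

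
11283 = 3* 3761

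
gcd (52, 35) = 1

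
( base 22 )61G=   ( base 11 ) 2235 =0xb7e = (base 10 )2942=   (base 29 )3ED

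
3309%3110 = 199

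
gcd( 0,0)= 0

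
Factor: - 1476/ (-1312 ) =2^( - 3)*3^2 = 9/8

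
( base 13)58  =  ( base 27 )2j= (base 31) 2B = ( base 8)111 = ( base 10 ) 73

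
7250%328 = 34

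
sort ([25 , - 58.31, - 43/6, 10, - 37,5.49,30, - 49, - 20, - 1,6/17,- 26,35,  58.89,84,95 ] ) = [ - 58.31, - 49 , - 37 , - 26, - 20  , - 43/6, - 1, 6/17, 5.49 , 10,25 , 30,  35,58.89,84, 95]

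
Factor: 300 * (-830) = - 2^3*3^1 * 5^3 * 83^1=   - 249000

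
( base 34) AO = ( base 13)220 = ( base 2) 101101100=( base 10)364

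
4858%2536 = 2322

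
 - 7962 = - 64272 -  - 56310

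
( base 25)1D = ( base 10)38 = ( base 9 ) 42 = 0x26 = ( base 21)1h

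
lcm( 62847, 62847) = 62847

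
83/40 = 2 + 3/40= 2.08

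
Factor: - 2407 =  - 29^1*83^1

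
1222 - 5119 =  - 3897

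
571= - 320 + 891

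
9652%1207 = 1203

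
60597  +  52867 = 113464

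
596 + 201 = 797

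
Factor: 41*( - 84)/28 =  - 123 = - 3^1*41^1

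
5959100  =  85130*70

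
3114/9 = 346 = 346.00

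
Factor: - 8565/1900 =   -  2^( - 2 )*3^1*5^( - 1 )*19^ ( - 1 )*571^1 = - 1713/380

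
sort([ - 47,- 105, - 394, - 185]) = [  -  394, -185, - 105,-47 ]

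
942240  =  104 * 9060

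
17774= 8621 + 9153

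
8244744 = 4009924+4234820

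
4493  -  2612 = 1881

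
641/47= 641/47  =  13.64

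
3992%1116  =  644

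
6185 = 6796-611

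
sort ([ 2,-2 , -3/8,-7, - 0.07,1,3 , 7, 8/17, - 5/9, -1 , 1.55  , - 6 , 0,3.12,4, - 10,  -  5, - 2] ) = [ - 10, -7 ,-6, - 5, - 2, - 2 , - 1,-5/9,-3/8,-0.07,0, 8/17,1, 1.55,2, 3,3.12,4, 7 ] 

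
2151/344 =6+87/344 = 6.25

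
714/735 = 34/35 = 0.97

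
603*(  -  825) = -497475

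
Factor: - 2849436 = -2^2*3^2*79151^1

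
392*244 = 95648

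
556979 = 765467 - 208488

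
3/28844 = 3/28844 = 0.00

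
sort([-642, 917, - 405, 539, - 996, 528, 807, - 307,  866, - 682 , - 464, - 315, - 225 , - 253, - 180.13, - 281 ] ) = [ - 996, - 682,  -  642, - 464, -405, - 315, - 307, - 281, - 253, - 225, - 180.13, 528, 539, 807,866,  917] 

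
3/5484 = 1/1828 = 0.00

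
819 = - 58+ 877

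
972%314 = 30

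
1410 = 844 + 566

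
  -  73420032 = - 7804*9408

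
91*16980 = 1545180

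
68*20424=1388832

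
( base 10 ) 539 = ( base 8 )1033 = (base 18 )1bh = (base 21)14E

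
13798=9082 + 4716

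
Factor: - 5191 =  - 29^1 *179^1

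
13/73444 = 13/73444 = 0.00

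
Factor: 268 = 2^2*67^1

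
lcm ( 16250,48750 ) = 48750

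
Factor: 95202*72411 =2^1*3^4*41^1*43^1*24137^1 = 6893672022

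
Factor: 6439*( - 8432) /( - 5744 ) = 3393353/359=17^1*31^1*47^1 * 137^1 * 359^( - 1 ) 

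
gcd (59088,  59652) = 12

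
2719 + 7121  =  9840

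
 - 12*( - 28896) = 346752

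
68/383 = 68/383 =0.18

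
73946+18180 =92126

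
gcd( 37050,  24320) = 190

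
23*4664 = 107272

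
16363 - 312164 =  - 295801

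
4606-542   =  4064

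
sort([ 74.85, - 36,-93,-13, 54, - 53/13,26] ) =[ - 93 ,  -  36,-13, - 53/13,26,54,74.85]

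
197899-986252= - 788353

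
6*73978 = 443868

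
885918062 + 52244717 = 938162779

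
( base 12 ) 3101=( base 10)5329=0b1010011010001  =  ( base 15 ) 18A4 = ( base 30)5rj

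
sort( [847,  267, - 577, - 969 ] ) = [ - 969,  -  577  ,  267, 847 ]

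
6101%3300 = 2801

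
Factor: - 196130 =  - 2^1 * 5^1*11^1 * 1783^1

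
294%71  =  10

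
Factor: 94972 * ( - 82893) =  - 2^2 * 3^1*23743^1*27631^1 = - 7872513996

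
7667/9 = 7667/9 = 851.89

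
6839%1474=943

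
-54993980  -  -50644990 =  - 4348990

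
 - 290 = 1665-1955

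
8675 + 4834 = 13509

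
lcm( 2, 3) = 6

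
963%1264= 963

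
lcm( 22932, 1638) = 22932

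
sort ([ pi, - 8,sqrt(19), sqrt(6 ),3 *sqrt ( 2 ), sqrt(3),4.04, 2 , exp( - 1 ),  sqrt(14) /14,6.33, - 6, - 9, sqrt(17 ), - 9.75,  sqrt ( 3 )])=[ - 9.75, - 9,  -  8,  -  6,  sqrt(14 ) /14,exp( - 1 ) , sqrt(3),sqrt(3 ),2, sqrt(6 ),  pi,  4.04, sqrt( 17 ),3*sqrt(2),sqrt( 19),6.33] 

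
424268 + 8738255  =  9162523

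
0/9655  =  0 =0.00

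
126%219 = 126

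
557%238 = 81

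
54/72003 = 18/24001=   0.00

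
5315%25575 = 5315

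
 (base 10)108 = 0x6C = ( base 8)154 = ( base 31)3F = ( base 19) 5d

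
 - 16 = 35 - 51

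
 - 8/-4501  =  8/4501= 0.00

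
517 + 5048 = 5565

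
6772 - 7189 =- 417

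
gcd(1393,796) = 199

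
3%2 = 1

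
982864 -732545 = 250319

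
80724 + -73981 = 6743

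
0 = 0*71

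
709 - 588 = 121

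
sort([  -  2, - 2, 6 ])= [- 2, - 2,6 ] 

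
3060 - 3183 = -123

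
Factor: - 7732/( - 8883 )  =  2^2*3^( - 3 )*7^ ( -1 )*47^( - 1 )*1933^1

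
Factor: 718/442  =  359/221 = 13^( - 1)*17^( -1) *359^1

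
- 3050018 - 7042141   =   - 10092159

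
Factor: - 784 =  - 2^4*7^2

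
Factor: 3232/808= 4 = 2^2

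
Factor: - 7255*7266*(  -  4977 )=2^1*3^3*5^1*7^2*79^1*173^1*1451^1 = 262361708910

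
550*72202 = 39711100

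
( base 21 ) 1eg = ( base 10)751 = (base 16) 2ef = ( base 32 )NF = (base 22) 1C3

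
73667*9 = 663003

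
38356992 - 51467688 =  - 13110696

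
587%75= 62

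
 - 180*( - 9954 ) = 1791720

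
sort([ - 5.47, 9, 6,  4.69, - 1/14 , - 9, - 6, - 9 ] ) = [ - 9, - 9, - 6, - 5.47,-1/14,4.69,6, 9 ]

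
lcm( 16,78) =624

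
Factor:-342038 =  - 2^1*19^1*9001^1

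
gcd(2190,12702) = 438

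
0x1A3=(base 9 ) 515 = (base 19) 131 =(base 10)419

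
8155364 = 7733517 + 421847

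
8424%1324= 480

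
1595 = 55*29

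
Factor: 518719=19^1 * 23^1*1187^1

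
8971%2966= 73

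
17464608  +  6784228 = 24248836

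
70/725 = 14/145 = 0.10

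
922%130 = 12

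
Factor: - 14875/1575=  - 3^( -2)*5^1*17^1=- 85/9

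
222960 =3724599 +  - 3501639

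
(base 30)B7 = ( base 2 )101010001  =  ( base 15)177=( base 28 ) c1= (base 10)337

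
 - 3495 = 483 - 3978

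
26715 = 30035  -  3320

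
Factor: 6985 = 5^1*11^1*127^1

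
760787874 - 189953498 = 570834376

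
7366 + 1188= 8554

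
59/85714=59/85714   =  0.00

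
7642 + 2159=9801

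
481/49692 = 481/49692= 0.01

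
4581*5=22905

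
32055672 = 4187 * 7656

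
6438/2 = 3219 = 3219.00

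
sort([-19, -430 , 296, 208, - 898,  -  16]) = [ - 898, - 430,  -  19,-16,208,296]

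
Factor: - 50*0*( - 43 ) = 0^1 =0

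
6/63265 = 6/63265 = 0.00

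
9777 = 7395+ 2382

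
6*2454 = 14724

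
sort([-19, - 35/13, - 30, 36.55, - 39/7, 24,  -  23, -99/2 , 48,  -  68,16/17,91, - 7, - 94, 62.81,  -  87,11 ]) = [-94, - 87, - 68,-99/2, - 30,-23, - 19, - 7, -39/7, - 35/13,16/17, 11,24,36.55,48,62.81,91]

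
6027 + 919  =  6946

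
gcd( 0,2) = 2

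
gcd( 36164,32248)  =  4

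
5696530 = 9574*595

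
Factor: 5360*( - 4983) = -2^4 * 3^1*5^1*11^1*67^1*151^1 = - 26708880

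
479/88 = 5 + 39/88 = 5.44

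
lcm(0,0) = 0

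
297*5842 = 1735074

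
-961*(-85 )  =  81685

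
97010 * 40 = 3880400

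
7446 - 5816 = 1630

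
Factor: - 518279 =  -17^1*43^1 * 709^1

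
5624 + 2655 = 8279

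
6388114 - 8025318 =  - 1637204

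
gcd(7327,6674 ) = 1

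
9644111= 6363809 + 3280302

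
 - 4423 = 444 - 4867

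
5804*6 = 34824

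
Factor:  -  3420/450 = -38/5 = -2^1* 5^ (  -  1)*19^1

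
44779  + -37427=7352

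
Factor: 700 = 2^2*5^2*7^1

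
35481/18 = 1971 + 1/6 = 1971.17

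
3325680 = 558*5960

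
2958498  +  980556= 3939054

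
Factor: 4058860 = 2^2*5^1*13^1*67^1*233^1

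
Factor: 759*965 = 732435 =3^1*5^1*11^1 * 23^1  *  193^1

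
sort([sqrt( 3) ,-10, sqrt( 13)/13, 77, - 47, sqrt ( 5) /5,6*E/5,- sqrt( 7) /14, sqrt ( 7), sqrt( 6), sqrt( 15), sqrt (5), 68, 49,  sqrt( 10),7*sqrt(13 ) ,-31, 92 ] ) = [ - 47, - 31, - 10, - sqrt( 7)/14,sqrt (13)/13,sqrt( 5 )/5,  sqrt( 3),  sqrt( 5 ), sqrt(6 ), sqrt( 7 ), sqrt(10 ), 6*E/5,sqrt( 15), 7*sqrt(13), 49, 68, 77,92]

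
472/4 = 118 = 118.00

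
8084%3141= 1802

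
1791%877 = 37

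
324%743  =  324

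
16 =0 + 16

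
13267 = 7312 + 5955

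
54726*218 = 11930268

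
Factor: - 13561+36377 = 22816=2^5*23^1*31^1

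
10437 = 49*213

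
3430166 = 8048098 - 4617932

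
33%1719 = 33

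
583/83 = 7 + 2/83=7.02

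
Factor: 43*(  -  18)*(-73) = 56502 = 2^1*3^2 * 43^1*73^1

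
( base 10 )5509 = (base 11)4159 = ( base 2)1010110000101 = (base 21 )ca7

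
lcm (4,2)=4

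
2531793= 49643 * 51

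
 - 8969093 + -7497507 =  - 16466600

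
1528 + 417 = 1945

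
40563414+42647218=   83210632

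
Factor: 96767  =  11^1*19^1*463^1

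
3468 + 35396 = 38864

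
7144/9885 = 7144/9885 = 0.72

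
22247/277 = 80+87/277 = 80.31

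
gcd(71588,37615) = 1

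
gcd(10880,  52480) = 640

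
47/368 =47/368=0.13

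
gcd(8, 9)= 1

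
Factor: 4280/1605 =8/3 = 2^3 *3^( - 1)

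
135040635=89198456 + 45842179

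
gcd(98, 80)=2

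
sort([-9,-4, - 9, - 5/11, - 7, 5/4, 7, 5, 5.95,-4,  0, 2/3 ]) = [ - 9,-9, - 7,-4,-4, - 5/11, 0, 2/3, 5/4,5,5.95,7] 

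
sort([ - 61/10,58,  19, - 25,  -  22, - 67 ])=[ - 67, - 25,-22,-61/10,19,58 ]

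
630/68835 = 42/4589= 0.01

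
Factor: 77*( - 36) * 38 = -105336 = - 2^3*3^2*7^1*11^1*19^1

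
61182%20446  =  20290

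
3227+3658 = 6885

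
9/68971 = 9/68971 =0.00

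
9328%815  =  363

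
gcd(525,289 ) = 1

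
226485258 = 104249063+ 122236195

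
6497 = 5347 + 1150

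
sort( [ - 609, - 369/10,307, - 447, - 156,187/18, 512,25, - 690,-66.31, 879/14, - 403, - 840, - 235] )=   [ - 840, - 690, -609,  -  447, - 403,  -  235, - 156, - 66.31, - 369/10, 187/18, 25,879/14,307,512] 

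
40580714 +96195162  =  136775876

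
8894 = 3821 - -5073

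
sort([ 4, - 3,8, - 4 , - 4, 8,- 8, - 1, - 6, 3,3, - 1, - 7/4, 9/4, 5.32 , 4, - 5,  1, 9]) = [ - 8,  -  6, - 5, - 4, - 4, - 3, - 7/4, - 1, - 1, 1, 9/4,3,  3,4, 4,5.32 , 8, 8 , 9 ] 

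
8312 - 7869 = 443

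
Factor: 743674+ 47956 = 791630 = 2^1*5^1*7^1*43^1*263^1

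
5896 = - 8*( - 737 )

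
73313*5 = 366565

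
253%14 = 1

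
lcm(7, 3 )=21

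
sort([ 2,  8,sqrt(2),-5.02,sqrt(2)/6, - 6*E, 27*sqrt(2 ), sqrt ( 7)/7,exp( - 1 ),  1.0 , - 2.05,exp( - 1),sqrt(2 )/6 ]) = [-6*E, - 5.02, - 2.05, sqrt(  2)/6  ,  sqrt( 2) /6,exp( - 1),exp (-1),sqrt( 7) /7, 1.0  ,  sqrt( 2), 2,8,27*sqrt(2)]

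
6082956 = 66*92166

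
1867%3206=1867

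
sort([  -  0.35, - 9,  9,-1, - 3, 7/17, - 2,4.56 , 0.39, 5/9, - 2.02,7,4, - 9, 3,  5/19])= [  -  9,- 9, - 3, - 2.02,- 2, -1,-0.35,  5/19, 0.39 , 7/17,5/9 , 3,  4,4.56,7, 9]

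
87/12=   29/4 =7.25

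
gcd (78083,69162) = 1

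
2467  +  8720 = 11187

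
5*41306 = 206530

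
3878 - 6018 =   -  2140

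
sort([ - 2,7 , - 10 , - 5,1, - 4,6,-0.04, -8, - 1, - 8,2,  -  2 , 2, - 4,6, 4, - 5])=[ - 10, - 8, - 8,- 5, - 5, - 4, - 4,  -  2, -2, - 1,  -  0.04,1, 2, 2,4,6 , 6,  7 ]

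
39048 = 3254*12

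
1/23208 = 1/23208 = 0.00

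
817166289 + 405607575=1222773864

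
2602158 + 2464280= 5066438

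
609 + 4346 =4955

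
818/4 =409/2   =  204.50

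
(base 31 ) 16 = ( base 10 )37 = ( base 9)41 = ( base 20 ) 1H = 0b100101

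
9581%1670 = 1231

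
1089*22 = 23958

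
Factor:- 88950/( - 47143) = 2^1 * 3^1*5^2*593^1*47143^(-1)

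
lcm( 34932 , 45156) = 1851396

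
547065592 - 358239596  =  188825996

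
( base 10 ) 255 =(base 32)7v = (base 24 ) AF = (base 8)377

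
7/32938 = 7/32938 = 0.00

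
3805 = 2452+1353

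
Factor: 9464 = 2^3*7^1*13^2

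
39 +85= 124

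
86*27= 2322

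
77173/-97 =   -  796+39/97 = - 795.60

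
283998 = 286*993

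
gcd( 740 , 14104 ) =4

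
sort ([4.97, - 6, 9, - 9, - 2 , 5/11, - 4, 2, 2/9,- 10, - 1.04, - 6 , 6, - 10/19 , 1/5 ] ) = [ -10,  -  9, -6, - 6, - 4 , - 2,  -  1.04,  -  10/19,1/5,  2/9, 5/11,2, 4.97, 6,9]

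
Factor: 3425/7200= 137/288 = 2^ (  -  5) *3^( - 2 )*137^1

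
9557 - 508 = 9049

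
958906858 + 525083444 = 1483990302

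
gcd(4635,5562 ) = 927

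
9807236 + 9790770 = 19598006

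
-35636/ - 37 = 35636/37=963.14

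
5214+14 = 5228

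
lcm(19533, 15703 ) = 800853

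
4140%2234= 1906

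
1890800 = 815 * 2320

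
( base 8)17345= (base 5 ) 223114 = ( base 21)HJD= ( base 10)7909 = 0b1111011100101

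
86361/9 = 28787/3 = 9595.67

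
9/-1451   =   - 9/1451 = - 0.01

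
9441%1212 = 957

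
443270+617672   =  1060942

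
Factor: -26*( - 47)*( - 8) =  - 2^4*13^1*47^1 = - 9776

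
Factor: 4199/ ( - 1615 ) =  - 13/5 = - 5^(-1)*13^1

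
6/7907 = 6/7907 = 0.00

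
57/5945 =57/5945 = 0.01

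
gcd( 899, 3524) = 1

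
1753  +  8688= 10441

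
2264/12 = 566/3 = 188.67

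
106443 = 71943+34500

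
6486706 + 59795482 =66282188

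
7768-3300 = 4468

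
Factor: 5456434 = 2^1*31^1 * 88007^1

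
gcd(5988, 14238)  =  6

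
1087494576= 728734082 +358760494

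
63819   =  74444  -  10625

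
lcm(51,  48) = 816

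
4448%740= 8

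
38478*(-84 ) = -3232152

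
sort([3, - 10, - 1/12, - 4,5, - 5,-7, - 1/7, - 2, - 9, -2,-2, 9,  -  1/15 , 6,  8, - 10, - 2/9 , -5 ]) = [  -  10, -10, - 9, - 7  , - 5 , - 5, - 4, - 2,-2, - 2, - 2/9,-1/7 , - 1/12, - 1/15, 3 , 5, 6, 8, 9 ] 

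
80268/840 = 6689/70 = 95.56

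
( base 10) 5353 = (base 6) 40441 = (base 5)132403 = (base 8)12351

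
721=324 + 397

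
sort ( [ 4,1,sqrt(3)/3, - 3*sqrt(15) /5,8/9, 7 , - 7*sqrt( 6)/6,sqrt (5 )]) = [ - 7*sqrt( 6)/6, - 3*sqrt(15 )/5,sqrt( 3)/3,8/9,1,  sqrt( 5 ) , 4,7 ] 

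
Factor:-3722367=-3^1 * 11^1*112799^1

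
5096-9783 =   -  4687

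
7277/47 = 7277/47 = 154.83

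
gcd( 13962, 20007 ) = 39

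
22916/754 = 11458/377= 30.39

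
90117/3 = 30039  =  30039.00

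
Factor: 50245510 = 2^1*5^1 * 7^1*199^1*3607^1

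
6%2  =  0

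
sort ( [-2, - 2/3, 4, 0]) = [  -  2, - 2/3, 0, 4]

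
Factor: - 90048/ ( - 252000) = 134/375 = 2^1 * 3^(  -  1 )*  5^( - 3 )*67^1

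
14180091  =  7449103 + 6730988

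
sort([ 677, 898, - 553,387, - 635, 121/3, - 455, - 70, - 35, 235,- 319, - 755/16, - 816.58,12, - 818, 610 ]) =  [ - 818, - 816.58, - 635 ,-553, - 455, - 319, - 70, - 755/16, - 35, 12, 121/3, 235, 387,610,677, 898] 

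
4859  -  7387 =  -  2528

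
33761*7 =236327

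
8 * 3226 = 25808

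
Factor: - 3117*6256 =- 2^4  *3^1 *17^1*23^1*1039^1 = - 19499952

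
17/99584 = 17/99584=0.00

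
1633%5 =3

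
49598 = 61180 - 11582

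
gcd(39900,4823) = 7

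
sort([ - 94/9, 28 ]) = [ - 94/9,28 ] 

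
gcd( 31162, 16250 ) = 2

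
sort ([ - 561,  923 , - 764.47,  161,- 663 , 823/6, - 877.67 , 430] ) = [  -  877.67, - 764.47, - 663 , - 561, 823/6,  161, 430, 923 ] 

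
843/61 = 13 + 50/61 = 13.82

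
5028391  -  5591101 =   -  562710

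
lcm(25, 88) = 2200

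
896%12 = 8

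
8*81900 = 655200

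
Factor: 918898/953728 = 2^( - 6) *101^1*4549^1*7451^(-1 ) = 459449/476864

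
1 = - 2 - -3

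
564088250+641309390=1205397640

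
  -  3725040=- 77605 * 48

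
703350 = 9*78150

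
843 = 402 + 441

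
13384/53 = 252 + 28/53 = 252.53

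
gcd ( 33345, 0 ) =33345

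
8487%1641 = 282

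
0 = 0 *98422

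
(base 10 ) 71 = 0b1000111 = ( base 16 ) 47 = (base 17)43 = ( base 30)2B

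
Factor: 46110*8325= 2^1*3^3*5^3*29^1  *37^1*53^1 = 383865750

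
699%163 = 47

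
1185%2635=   1185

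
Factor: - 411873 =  - 3^1 * 7^1 * 11^1*1783^1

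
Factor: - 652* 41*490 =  - 2^3 * 5^1*7^2 * 41^1 * 163^1=- 13098680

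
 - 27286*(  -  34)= 927724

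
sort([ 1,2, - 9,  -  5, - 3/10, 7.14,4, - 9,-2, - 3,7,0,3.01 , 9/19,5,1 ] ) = [ - 9 , - 9 , - 5, - 3, - 2,-3/10, 0,9/19, 1, 1, 2,3.01, 4,5, 7,7.14]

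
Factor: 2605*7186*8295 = 2^1*3^1*5^2*7^1*79^1*521^1*3593^1 = 155278501350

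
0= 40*0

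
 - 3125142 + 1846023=-1279119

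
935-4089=-3154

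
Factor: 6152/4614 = 4/3 =2^2*3^(-1)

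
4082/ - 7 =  -584 + 6/7= -583.14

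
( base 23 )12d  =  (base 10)588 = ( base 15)293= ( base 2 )1001001100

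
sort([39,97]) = [39, 97]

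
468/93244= 117/23311  =  0.01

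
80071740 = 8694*9210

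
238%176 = 62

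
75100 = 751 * 100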